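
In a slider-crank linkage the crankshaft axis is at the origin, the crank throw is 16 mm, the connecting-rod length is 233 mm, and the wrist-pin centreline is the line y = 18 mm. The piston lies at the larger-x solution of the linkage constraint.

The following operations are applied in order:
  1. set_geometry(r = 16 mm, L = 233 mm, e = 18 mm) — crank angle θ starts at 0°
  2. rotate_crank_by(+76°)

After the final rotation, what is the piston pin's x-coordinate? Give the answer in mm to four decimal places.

set_geometry: r = 16 mm, L = 233 mm, e = 18 mm; θ ← 0°
rotate_crank_by(+76°): θ ← 0° +76° = 76°
crank pin P = (r cos θ, r sin θ) = (3.870750, 15.524732)
h = r sin θ − e = 15.524732 − 18 = -2.475268
x = r cos θ + √(L² − h²) = 3.870750 + √(54289.0 − 6.1270) = 3.870750 + 232.986852 = 236.857602

236.8576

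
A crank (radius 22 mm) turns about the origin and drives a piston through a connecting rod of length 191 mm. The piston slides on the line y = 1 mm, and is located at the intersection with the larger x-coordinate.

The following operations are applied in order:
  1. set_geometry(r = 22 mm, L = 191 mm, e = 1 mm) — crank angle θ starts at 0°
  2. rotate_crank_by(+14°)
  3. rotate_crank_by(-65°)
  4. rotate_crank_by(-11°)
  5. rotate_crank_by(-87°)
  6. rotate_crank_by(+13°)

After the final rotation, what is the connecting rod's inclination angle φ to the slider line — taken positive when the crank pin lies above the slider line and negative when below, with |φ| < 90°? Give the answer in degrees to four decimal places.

set_geometry: r = 22 mm, L = 191 mm, e = 1 mm; θ ← 0°
rotate_crank_by(+14°): θ ← 0° +14° = 14°
rotate_crank_by(-65°): θ ← 14° -65° = -51°
rotate_crank_by(-11°): θ ← -51° -11° = -62°
rotate_crank_by(-87°): θ ← -62° -87° = -149°
rotate_crank_by(+13°): θ ← -149° +13° = -136°
crank pin P = (r cos θ, r sin θ) = (-15.825476, -15.282484)
h = r sin θ − e = -15.282484 − 1 = -16.282484
sin φ = h / L = -16.282484 / 191 = -0.08524861
φ = arcsin(-0.08524861) = -4.890321°

-4.8903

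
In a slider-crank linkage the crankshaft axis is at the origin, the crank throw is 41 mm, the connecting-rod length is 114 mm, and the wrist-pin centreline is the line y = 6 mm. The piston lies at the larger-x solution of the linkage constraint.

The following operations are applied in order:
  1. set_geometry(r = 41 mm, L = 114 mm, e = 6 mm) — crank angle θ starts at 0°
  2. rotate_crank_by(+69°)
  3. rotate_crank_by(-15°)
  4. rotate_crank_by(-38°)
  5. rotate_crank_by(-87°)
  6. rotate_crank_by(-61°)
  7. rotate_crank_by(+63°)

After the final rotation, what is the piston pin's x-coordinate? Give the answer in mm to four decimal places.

119.7434

set_geometry: r = 41 mm, L = 114 mm, e = 6 mm; θ ← 0°
rotate_crank_by(+69°): θ ← 0° +69° = 69°
rotate_crank_by(-15°): θ ← 69° -15° = 54°
rotate_crank_by(-38°): θ ← 54° -38° = 16°
rotate_crank_by(-87°): θ ← 16° -87° = -71°
rotate_crank_by(-61°): θ ← -71° -61° = -132°
rotate_crank_by(+63°): θ ← -132° +63° = -69°
crank pin P = (r cos θ, r sin θ) = (14.693086, -38.276797)
h = r sin θ − e = -38.276797 − 6 = -44.276797
x = r cos θ + √(L² − h²) = 14.693086 + √(12996.0 − 1960.4348) = 14.693086 + 105.050298 = 119.743384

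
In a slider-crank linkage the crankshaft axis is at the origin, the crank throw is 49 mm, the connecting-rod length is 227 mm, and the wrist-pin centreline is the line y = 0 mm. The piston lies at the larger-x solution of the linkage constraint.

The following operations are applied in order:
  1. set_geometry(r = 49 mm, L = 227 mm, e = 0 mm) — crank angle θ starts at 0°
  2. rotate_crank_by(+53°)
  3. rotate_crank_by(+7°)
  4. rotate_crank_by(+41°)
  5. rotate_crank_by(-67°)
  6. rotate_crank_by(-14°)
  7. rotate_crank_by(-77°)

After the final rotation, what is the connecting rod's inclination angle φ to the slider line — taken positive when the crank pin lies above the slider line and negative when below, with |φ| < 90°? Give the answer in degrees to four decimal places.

-10.4300

set_geometry: r = 49 mm, L = 227 mm, e = 0 mm; θ ← 0°
rotate_crank_by(+53°): θ ← 0° +53° = 53°
rotate_crank_by(+7°): θ ← 53° +7° = 60°
rotate_crank_by(+41°): θ ← 60° +41° = 101°
rotate_crank_by(-67°): θ ← 101° -67° = 34°
rotate_crank_by(-14°): θ ← 34° -14° = 20°
rotate_crank_by(-77°): θ ← 20° -77° = -57°
crank pin P = (r cos θ, r sin θ) = (26.687313, -41.094858)
h = r sin θ − e = -41.094858 − 0 = -41.094858
sin φ = h / L = -41.094858 / 227 = -0.18103462
φ = arcsin(-0.18103462) = -10.430029°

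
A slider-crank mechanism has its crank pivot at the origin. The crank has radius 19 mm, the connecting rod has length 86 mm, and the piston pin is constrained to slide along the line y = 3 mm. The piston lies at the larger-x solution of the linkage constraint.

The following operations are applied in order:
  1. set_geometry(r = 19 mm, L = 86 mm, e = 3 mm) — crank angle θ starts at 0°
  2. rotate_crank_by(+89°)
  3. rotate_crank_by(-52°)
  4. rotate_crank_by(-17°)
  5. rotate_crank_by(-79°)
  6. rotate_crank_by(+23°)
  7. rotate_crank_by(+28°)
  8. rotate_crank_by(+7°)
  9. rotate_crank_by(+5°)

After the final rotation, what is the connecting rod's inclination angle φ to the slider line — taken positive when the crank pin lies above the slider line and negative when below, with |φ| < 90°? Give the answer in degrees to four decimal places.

-1.1158

set_geometry: r = 19 mm, L = 86 mm, e = 3 mm; θ ← 0°
rotate_crank_by(+89°): θ ← 0° +89° = 89°
rotate_crank_by(-52°): θ ← 89° -52° = 37°
rotate_crank_by(-17°): θ ← 37° -17° = 20°
rotate_crank_by(-79°): θ ← 20° -79° = -59°
rotate_crank_by(+23°): θ ← -59° +23° = -36°
rotate_crank_by(+28°): θ ← -36° +28° = -8°
rotate_crank_by(+7°): θ ← -8° +7° = -1°
rotate_crank_by(+5°): θ ← -1° +5° = 4°
crank pin P = (r cos θ, r sin θ) = (18.953717, 1.325373)
h = r sin θ − e = 1.325373 − 3 = -1.674627
sin φ = h / L = -1.674627 / 86 = -0.01947241
φ = arcsin(-0.01947241) = -1.115757°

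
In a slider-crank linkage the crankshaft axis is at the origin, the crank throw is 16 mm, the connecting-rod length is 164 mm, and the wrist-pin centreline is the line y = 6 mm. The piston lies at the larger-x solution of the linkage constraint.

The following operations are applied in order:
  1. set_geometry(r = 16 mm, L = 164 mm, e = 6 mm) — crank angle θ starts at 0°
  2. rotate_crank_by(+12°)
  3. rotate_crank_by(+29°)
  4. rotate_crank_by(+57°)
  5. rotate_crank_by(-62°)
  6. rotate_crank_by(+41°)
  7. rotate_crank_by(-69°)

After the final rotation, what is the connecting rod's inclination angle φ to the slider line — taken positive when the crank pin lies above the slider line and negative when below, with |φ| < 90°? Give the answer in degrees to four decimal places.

set_geometry: r = 16 mm, L = 164 mm, e = 6 mm; θ ← 0°
rotate_crank_by(+12°): θ ← 0° +12° = 12°
rotate_crank_by(+29°): θ ← 12° +29° = 41°
rotate_crank_by(+57°): θ ← 41° +57° = 98°
rotate_crank_by(-62°): θ ← 98° -62° = 36°
rotate_crank_by(+41°): θ ← 36° +41° = 77°
rotate_crank_by(-69°): θ ← 77° -69° = 8°
crank pin P = (r cos θ, r sin θ) = (15.844289, 2.226770)
h = r sin θ − e = 2.226770 − 6 = -3.773230
sin φ = h / L = -3.773230 / 164 = -0.02300750
φ = arcsin(-0.02300750) = -1.318349°

-1.3183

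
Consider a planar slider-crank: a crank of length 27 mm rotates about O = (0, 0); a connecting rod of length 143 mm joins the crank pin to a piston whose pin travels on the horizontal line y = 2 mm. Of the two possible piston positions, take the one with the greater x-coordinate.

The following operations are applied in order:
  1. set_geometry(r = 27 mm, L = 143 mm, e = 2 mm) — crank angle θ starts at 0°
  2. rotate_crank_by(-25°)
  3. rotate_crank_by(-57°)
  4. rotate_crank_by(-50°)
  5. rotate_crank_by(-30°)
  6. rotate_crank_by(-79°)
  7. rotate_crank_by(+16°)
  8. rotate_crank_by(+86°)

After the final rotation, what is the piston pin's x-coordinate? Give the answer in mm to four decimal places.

set_geometry: r = 27 mm, L = 143 mm, e = 2 mm; θ ← 0°
rotate_crank_by(-25°): θ ← 0° -25° = -25°
rotate_crank_by(-57°): θ ← -25° -57° = -82°
rotate_crank_by(-50°): θ ← -82° -50° = -132°
rotate_crank_by(-30°): θ ← -132° -30° = -162°
rotate_crank_by(-79°): θ ← -162° -79° = -241°
rotate_crank_by(+16°): θ ← -241° +16° = -225°
rotate_crank_by(+86°): θ ← -225° +86° = -139°
crank pin P = (r cos θ, r sin θ) = (-20.377159, -17.713594)
h = r sin θ − e = -17.713594 − 2 = -19.713594
x = r cos θ + √(L² − h²) = -20.377159 + √(20449.0 − 388.6258) = -20.377159 + 141.634650 = 121.257492

121.2575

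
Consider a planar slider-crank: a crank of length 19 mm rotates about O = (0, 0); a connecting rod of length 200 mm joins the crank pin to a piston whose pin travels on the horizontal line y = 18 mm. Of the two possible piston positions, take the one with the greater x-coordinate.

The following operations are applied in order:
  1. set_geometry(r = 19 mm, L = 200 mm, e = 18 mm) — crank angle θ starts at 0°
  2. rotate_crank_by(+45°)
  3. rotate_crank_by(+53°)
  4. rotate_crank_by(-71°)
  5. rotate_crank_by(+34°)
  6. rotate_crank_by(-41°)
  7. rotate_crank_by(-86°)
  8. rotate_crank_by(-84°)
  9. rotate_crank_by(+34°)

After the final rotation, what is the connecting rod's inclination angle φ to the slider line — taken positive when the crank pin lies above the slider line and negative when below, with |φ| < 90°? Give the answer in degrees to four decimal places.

-10.1011

set_geometry: r = 19 mm, L = 200 mm, e = 18 mm; θ ← 0°
rotate_crank_by(+45°): θ ← 0° +45° = 45°
rotate_crank_by(+53°): θ ← 45° +53° = 98°
rotate_crank_by(-71°): θ ← 98° -71° = 27°
rotate_crank_by(+34°): θ ← 27° +34° = 61°
rotate_crank_by(-41°): θ ← 61° -41° = 20°
rotate_crank_by(-86°): θ ← 20° -86° = -66°
rotate_crank_by(-84°): θ ← -66° -84° = -150°
rotate_crank_by(+34°): θ ← -150° +34° = -116°
crank pin P = (r cos θ, r sin θ) = (-8.329052, -17.077087)
h = r sin θ − e = -17.077087 − 18 = -35.077087
sin φ = h / L = -35.077087 / 200 = -0.17538543
φ = arcsin(-0.17538543) = -10.101089°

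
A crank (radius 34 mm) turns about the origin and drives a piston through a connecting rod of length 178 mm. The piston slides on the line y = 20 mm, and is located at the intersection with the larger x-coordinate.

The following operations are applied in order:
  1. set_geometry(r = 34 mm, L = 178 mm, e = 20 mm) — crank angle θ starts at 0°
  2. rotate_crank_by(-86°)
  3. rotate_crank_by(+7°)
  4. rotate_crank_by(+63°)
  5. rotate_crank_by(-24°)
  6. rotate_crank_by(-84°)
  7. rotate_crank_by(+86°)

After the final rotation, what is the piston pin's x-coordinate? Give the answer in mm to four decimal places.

200.0221

set_geometry: r = 34 mm, L = 178 mm, e = 20 mm; θ ← 0°
rotate_crank_by(-86°): θ ← 0° -86° = -86°
rotate_crank_by(+7°): θ ← -86° +7° = -79°
rotate_crank_by(+63°): θ ← -79° +63° = -16°
rotate_crank_by(-24°): θ ← -16° -24° = -40°
rotate_crank_by(-84°): θ ← -40° -84° = -124°
rotate_crank_by(+86°): θ ← -124° +86° = -38°
crank pin P = (r cos θ, r sin θ) = (26.792366, -20.932490)
h = r sin θ − e = -20.932490 − 20 = -40.932490
x = r cos θ + √(L² − h²) = 26.792366 + √(31684.0 − 1675.4688) = 26.792366 + 173.229707 = 200.022072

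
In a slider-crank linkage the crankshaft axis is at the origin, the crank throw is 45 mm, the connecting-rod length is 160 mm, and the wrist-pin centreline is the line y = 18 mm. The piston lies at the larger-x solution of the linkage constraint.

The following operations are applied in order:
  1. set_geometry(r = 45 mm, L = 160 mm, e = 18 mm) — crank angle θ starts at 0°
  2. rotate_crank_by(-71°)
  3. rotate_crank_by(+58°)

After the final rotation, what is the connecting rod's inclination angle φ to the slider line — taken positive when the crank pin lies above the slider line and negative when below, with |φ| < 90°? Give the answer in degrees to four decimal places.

-10.1233

set_geometry: r = 45 mm, L = 160 mm, e = 18 mm; θ ← 0°
rotate_crank_by(-71°): θ ← 0° -71° = -71°
rotate_crank_by(+58°): θ ← -71° +58° = -13°
crank pin P = (r cos θ, r sin θ) = (43.846653, -10.122797)
h = r sin θ − e = -10.122797 − 18 = -28.122797
sin φ = h / L = -28.122797 / 160 = -0.17576748
φ = arcsin(-0.17576748) = -10.123324°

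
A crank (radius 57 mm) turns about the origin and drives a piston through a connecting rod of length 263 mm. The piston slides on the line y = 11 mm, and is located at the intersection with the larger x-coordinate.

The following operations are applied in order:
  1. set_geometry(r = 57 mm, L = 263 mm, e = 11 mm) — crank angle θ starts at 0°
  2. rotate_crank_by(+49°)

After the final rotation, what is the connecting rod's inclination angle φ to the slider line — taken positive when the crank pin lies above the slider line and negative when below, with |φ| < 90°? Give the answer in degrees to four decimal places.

6.9927

set_geometry: r = 57 mm, L = 263 mm, e = 11 mm; θ ← 0°
rotate_crank_by(+49°): θ ← 0° +49° = 49°
crank pin P = (r cos θ, r sin θ) = (37.395365, 43.018446)
h = r sin θ − e = 43.018446 − 11 = 32.018446
sin φ = h / L = 32.018446 / 263 = 0.12174314
φ = arcsin(0.12174314) = 6.992715°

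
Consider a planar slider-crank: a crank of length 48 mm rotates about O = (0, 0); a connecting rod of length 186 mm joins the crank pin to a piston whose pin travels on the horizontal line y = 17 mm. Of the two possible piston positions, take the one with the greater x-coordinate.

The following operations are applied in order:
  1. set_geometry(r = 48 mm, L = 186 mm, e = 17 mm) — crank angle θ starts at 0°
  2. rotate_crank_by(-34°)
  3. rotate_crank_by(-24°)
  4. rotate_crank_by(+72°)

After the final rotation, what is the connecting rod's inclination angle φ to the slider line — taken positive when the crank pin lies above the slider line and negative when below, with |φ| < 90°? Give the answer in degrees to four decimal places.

-1.6599

set_geometry: r = 48 mm, L = 186 mm, e = 17 mm; θ ← 0°
rotate_crank_by(-34°): θ ← 0° -34° = -34°
rotate_crank_by(-24°): θ ← -34° -24° = -58°
rotate_crank_by(+72°): θ ← -58° +72° = 14°
crank pin P = (r cos θ, r sin θ) = (46.574195, 11.612251)
h = r sin θ − e = 11.612251 − 17 = -5.387749
sin φ = h / L = -5.387749 / 186 = -0.02896639
φ = arcsin(-0.02896639) = -1.659884°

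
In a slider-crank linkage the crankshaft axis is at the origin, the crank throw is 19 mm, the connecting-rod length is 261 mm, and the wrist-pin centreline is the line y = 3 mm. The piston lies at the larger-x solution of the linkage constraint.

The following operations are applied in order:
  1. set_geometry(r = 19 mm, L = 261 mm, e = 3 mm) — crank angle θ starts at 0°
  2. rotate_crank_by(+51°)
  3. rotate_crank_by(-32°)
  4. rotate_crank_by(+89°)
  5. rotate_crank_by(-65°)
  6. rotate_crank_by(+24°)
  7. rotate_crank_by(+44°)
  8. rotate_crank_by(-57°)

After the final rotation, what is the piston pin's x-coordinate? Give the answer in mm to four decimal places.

set_geometry: r = 19 mm, L = 261 mm, e = 3 mm; θ ← 0°
rotate_crank_by(+51°): θ ← 0° +51° = 51°
rotate_crank_by(-32°): θ ← 51° -32° = 19°
rotate_crank_by(+89°): θ ← 19° +89° = 108°
rotate_crank_by(-65°): θ ← 108° -65° = 43°
rotate_crank_by(+24°): θ ← 43° +24° = 67°
rotate_crank_by(+44°): θ ← 67° +44° = 111°
rotate_crank_by(-57°): θ ← 111° -57° = 54°
crank pin P = (r cos θ, r sin θ) = (11.167920, 15.371323)
h = r sin θ − e = 15.371323 − 3 = 12.371323
x = r cos θ + √(L² − h²) = 11.167920 + √(68121.0 − 153.0496) = 11.167920 + 260.706637 = 271.874556

271.8746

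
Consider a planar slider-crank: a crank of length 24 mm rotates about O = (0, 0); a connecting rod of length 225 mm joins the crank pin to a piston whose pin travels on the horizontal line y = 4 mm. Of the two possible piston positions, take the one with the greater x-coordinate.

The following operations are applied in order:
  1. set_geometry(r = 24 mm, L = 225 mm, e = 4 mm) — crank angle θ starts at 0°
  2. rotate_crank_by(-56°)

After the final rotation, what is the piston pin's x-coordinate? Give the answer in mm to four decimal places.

set_geometry: r = 24 mm, L = 225 mm, e = 4 mm; θ ← 0°
rotate_crank_by(-56°): θ ← 0° -56° = -56°
crank pin P = (r cos θ, r sin θ) = (13.420630, -19.896902)
h = r sin θ − e = -19.896902 − 4 = -23.896902
x = r cos θ + √(L² − h²) = 13.420630 + √(50625.0 − 571.0619) = 13.420630 + 223.727374 = 237.148004

237.1480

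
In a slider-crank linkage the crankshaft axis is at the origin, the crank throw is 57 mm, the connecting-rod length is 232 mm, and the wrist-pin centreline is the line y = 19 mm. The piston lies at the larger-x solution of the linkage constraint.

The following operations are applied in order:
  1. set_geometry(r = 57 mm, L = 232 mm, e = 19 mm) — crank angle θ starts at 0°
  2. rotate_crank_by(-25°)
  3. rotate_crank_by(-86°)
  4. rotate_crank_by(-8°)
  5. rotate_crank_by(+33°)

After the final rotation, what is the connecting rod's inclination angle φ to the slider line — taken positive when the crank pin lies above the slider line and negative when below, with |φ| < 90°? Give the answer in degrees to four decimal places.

-19.0860

set_geometry: r = 57 mm, L = 232 mm, e = 19 mm; θ ← 0°
rotate_crank_by(-25°): θ ← 0° -25° = -25°
rotate_crank_by(-86°): θ ← -25° -86° = -111°
rotate_crank_by(-8°): θ ← -111° -8° = -119°
rotate_crank_by(+33°): θ ← -119° +33° = -86°
crank pin P = (r cos θ, r sin θ) = (3.976119, -56.861151)
h = r sin θ − e = -56.861151 − 19 = -75.861151
sin φ = h / L = -75.861151 / 232 = -0.32698772
φ = arcsin(-0.32698772) = -19.086044°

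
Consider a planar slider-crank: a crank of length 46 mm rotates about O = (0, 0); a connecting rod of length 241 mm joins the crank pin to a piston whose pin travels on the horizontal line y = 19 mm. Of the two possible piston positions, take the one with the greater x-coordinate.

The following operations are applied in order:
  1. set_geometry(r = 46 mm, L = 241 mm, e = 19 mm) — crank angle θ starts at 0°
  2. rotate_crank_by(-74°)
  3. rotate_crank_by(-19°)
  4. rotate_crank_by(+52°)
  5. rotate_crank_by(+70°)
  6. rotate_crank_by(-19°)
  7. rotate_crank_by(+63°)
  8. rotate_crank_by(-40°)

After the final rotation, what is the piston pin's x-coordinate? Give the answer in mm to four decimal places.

279.5028

set_geometry: r = 46 mm, L = 241 mm, e = 19 mm; θ ← 0°
rotate_crank_by(-74°): θ ← 0° -74° = -74°
rotate_crank_by(-19°): θ ← -74° -19° = -93°
rotate_crank_by(+52°): θ ← -93° +52° = -41°
rotate_crank_by(+70°): θ ← -41° +70° = 29°
rotate_crank_by(-19°): θ ← 29° -19° = 10°
rotate_crank_by(+63°): θ ← 10° +63° = 73°
rotate_crank_by(-40°): θ ← 73° -40° = 33°
crank pin P = (r cos θ, r sin θ) = (38.578846, 25.053396)
h = r sin θ − e = 25.053396 − 19 = 6.053396
x = r cos θ + √(L² − h²) = 38.578846 + √(58081.0 − 36.6436) = 38.578846 + 240.923964 = 279.502810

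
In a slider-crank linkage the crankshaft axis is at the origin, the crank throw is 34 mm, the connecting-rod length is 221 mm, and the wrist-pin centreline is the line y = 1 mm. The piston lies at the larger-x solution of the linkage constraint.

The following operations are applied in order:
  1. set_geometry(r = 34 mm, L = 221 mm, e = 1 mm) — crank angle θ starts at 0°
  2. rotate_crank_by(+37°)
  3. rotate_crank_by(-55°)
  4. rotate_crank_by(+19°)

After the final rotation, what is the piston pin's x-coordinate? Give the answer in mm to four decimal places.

254.9944

set_geometry: r = 34 mm, L = 221 mm, e = 1 mm; θ ← 0°
rotate_crank_by(+37°): θ ← 0° +37° = 37°
rotate_crank_by(-55°): θ ← 37° -55° = -18°
rotate_crank_by(+19°): θ ← -18° +19° = 1°
crank pin P = (r cos θ, r sin θ) = (33.994822, 0.593382)
h = r sin θ − e = 0.593382 − 1 = -0.406618
x = r cos θ + √(L² − h²) = 33.994822 + √(48841.0 − 0.1653) = 33.994822 + 220.999626 = 254.994448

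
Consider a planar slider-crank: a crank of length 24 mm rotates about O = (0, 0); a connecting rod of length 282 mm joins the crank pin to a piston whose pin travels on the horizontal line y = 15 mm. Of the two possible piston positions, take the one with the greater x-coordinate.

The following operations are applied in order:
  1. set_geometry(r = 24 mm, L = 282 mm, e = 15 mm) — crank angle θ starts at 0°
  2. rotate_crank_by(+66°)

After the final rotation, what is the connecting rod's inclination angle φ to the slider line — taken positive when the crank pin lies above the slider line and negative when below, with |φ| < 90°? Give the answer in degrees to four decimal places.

1.4072

set_geometry: r = 24 mm, L = 282 mm, e = 15 mm; θ ← 0°
rotate_crank_by(+66°): θ ← 0° +66° = 66°
crank pin P = (r cos θ, r sin θ) = (9.761679, 21.925091)
h = r sin θ − e = 21.925091 − 15 = 6.925091
sin φ = h / L = 6.925091 / 282 = 0.02455706
φ = arcsin(0.02455706) = 1.407157°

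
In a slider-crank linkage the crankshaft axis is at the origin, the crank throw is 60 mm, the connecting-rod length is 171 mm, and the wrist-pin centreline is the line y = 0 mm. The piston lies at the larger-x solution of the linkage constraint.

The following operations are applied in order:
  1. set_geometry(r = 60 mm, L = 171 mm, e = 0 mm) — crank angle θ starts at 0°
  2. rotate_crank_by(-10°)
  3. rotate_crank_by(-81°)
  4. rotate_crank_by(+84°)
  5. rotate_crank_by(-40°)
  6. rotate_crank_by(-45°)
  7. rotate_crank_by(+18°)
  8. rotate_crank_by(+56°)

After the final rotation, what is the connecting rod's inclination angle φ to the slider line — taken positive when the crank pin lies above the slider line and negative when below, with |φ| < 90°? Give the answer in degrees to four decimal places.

set_geometry: r = 60 mm, L = 171 mm, e = 0 mm; θ ← 0°
rotate_crank_by(-10°): θ ← 0° -10° = -10°
rotate_crank_by(-81°): θ ← -10° -81° = -91°
rotate_crank_by(+84°): θ ← -91° +84° = -7°
rotate_crank_by(-40°): θ ← -7° -40° = -47°
rotate_crank_by(-45°): θ ← -47° -45° = -92°
rotate_crank_by(+18°): θ ← -92° +18° = -74°
rotate_crank_by(+56°): θ ← -74° +56° = -18°
crank pin P = (r cos θ, r sin θ) = (57.063391, -18.541020)
h = r sin θ − e = -18.541020 − 0 = -18.541020
sin φ = h / L = -18.541020 / 171 = -0.10842702
φ = arcsin(-0.10842702) = -6.224648°

-6.2246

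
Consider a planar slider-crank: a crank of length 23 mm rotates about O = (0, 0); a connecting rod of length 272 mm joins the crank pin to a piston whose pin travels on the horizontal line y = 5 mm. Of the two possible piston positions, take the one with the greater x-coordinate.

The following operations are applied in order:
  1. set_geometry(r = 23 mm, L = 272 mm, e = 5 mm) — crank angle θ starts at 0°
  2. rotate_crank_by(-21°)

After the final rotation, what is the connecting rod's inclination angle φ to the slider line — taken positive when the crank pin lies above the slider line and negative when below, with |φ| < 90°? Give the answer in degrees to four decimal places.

set_geometry: r = 23 mm, L = 272 mm, e = 5 mm; θ ← 0°
rotate_crank_by(-21°): θ ← 0° -21° = -21°
crank pin P = (r cos θ, r sin θ) = (21.472350, -8.242463)
h = r sin θ − e = -8.242463 − 5 = -13.242463
sin φ = h / L = -13.242463 / 272 = -0.04868553
φ = arcsin(-0.04868553) = -2.790578°

-2.7906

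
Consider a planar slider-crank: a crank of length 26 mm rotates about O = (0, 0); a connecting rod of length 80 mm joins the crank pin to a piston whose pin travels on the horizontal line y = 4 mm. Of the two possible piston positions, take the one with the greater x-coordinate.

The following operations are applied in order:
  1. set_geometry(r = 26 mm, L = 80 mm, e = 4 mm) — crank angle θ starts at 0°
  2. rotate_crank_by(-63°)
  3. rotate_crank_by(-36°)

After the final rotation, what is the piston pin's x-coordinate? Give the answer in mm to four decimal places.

set_geometry: r = 26 mm, L = 80 mm, e = 4 mm; θ ← 0°
rotate_crank_by(-63°): θ ← 0° -63° = -63°
rotate_crank_by(-36°): θ ← -63° -36° = -99°
crank pin P = (r cos θ, r sin θ) = (-4.067296, -25.679897)
h = r sin θ − e = -25.679897 − 4 = -29.679897
x = r cos θ + √(L² − h²) = -4.067296 + √(6400.0 − 880.8963) = -4.067296 + 74.290670 = 70.223374

70.2234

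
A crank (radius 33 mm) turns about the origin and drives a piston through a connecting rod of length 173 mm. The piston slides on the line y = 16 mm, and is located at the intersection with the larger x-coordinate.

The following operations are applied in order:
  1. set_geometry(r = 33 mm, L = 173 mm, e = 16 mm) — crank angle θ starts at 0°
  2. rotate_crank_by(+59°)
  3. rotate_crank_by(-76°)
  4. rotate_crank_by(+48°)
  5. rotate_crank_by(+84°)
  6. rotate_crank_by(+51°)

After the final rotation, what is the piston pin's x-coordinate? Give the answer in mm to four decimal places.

140.7944

set_geometry: r = 33 mm, L = 173 mm, e = 16 mm; θ ← 0°
rotate_crank_by(+59°): θ ← 0° +59° = 59°
rotate_crank_by(-76°): θ ← 59° -76° = -17°
rotate_crank_by(+48°): θ ← -17° +48° = 31°
rotate_crank_by(+84°): θ ← 31° +84° = 115°
rotate_crank_by(+51°): θ ← 115° +51° = 166°
crank pin P = (r cos θ, r sin θ) = (-32.019759, 7.983423)
h = r sin θ − e = 7.983423 − 16 = -8.016577
x = r cos θ + √(L² − h²) = -32.019759 + √(29929.0 − 64.2655) = -32.019759 + 172.814162 = 140.794403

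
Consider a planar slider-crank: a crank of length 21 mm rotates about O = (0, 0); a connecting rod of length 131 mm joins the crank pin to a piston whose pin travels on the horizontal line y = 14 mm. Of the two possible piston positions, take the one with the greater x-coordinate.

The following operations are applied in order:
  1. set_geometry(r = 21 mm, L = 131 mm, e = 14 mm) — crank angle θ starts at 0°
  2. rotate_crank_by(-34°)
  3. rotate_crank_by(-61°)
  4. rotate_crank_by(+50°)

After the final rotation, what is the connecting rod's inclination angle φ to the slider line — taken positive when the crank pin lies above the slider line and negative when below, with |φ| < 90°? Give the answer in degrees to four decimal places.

-12.7221

set_geometry: r = 21 mm, L = 131 mm, e = 14 mm; θ ← 0°
rotate_crank_by(-34°): θ ← 0° -34° = -34°
rotate_crank_by(-61°): θ ← -34° -61° = -95°
rotate_crank_by(+50°): θ ← -95° +50° = -45°
crank pin P = (r cos θ, r sin θ) = (14.849242, -14.849242)
h = r sin θ − e = -14.849242 − 14 = -28.849242
sin φ = h / L = -28.849242 / 131 = -0.22022322
φ = arcsin(-0.22022322) = -12.722144°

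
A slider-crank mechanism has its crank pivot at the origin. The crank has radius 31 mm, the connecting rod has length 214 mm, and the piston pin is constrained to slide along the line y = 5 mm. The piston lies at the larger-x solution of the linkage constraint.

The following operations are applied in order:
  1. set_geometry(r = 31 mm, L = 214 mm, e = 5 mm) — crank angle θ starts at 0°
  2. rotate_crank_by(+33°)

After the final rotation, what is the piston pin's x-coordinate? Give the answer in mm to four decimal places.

239.6686

set_geometry: r = 31 mm, L = 214 mm, e = 5 mm; θ ← 0°
rotate_crank_by(+33°): θ ← 0° +33° = 33°
crank pin P = (r cos θ, r sin θ) = (25.998788, 16.883810)
h = r sin θ − e = 16.883810 − 5 = 11.883810
x = r cos θ + √(L² − h²) = 25.998788 + √(45796.0 − 141.2249) = 25.998788 + 213.669780 = 239.668568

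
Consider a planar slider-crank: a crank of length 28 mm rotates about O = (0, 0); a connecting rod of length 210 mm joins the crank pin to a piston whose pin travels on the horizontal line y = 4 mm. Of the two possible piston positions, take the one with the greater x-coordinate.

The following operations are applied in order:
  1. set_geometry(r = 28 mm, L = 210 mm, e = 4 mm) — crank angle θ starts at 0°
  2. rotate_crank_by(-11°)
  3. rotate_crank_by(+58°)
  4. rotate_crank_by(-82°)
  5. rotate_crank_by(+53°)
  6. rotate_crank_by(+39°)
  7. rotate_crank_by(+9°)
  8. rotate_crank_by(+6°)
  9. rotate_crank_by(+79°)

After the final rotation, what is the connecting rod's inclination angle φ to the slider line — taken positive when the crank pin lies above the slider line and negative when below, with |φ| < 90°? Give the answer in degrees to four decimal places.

2.6132

set_geometry: r = 28 mm, L = 210 mm, e = 4 mm; θ ← 0°
rotate_crank_by(-11°): θ ← 0° -11° = -11°
rotate_crank_by(+58°): θ ← -11° +58° = 47°
rotate_crank_by(-82°): θ ← 47° -82° = -35°
rotate_crank_by(+53°): θ ← -35° +53° = 18°
rotate_crank_by(+39°): θ ← 18° +39° = 57°
rotate_crank_by(+9°): θ ← 57° +9° = 66°
rotate_crank_by(+6°): θ ← 66° +6° = 72°
rotate_crank_by(+79°): θ ← 72° +79° = 151°
crank pin P = (r cos θ, r sin θ) = (-24.489352, 13.574669)
h = r sin θ − e = 13.574669 − 4 = 9.574669
sin φ = h / L = 9.574669 / 210 = 0.04559366
φ = arcsin(0.04559366) = 2.613230°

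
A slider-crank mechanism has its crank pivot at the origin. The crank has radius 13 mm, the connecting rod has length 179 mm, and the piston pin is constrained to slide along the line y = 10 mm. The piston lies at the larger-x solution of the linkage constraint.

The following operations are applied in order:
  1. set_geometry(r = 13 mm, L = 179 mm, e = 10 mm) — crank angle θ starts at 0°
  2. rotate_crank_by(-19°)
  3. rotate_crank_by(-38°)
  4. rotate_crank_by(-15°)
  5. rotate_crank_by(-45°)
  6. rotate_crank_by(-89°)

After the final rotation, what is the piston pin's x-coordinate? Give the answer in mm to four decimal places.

set_geometry: r = 13 mm, L = 179 mm, e = 10 mm; θ ← 0°
rotate_crank_by(-19°): θ ← 0° -19° = -19°
rotate_crank_by(-38°): θ ← -19° -38° = -57°
rotate_crank_by(-15°): θ ← -57° -15° = -72°
rotate_crank_by(-45°): θ ← -72° -45° = -117°
rotate_crank_by(-89°): θ ← -117° -89° = -206°
crank pin P = (r cos θ, r sin θ) = (-11.684323, 5.698825)
h = r sin θ − e = 5.698825 − 10 = -4.301175
x = r cos θ + √(L² − h²) = -11.684323 + √(32041.0 − 18.5001) = -11.684323 + 178.948316 = 167.263994

167.2640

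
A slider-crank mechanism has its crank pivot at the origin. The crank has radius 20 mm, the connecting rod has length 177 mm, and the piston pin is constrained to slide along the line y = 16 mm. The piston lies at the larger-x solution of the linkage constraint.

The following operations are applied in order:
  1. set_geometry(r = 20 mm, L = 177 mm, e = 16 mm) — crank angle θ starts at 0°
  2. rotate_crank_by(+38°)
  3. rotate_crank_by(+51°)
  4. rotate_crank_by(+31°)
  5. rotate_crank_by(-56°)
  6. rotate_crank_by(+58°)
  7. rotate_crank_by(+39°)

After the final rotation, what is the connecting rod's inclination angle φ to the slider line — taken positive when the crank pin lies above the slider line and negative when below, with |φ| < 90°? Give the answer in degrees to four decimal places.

set_geometry: r = 20 mm, L = 177 mm, e = 16 mm; θ ← 0°
rotate_crank_by(+38°): θ ← 0° +38° = 38°
rotate_crank_by(+51°): θ ← 38° +51° = 89°
rotate_crank_by(+31°): θ ← 89° +31° = 120°
rotate_crank_by(-56°): θ ← 120° -56° = 64°
rotate_crank_by(+58°): θ ← 64° +58° = 122°
rotate_crank_by(+39°): θ ← 122° +39° = 161°
crank pin P = (r cos θ, r sin θ) = (-18.910372, 6.511363)
h = r sin θ − e = 6.511363 − 16 = -9.488637
sin φ = h / L = -9.488637 / 177 = -0.05360812
φ = arcsin(-0.05360812) = -3.072992°

-3.0730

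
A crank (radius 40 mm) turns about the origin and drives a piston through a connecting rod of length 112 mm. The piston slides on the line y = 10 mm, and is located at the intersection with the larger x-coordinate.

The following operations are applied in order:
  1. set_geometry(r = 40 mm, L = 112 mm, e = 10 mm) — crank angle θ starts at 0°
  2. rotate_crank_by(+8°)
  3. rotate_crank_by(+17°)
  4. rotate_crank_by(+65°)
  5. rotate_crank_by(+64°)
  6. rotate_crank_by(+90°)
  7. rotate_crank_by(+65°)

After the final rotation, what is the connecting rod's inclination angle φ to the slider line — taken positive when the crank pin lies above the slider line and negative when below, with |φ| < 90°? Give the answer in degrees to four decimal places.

-21.5207

set_geometry: r = 40 mm, L = 112 mm, e = 10 mm; θ ← 0°
rotate_crank_by(+8°): θ ← 0° +8° = 8°
rotate_crank_by(+17°): θ ← 8° +17° = 25°
rotate_crank_by(+65°): θ ← 25° +65° = 90°
rotate_crank_by(+64°): θ ← 90° +64° = 154°
rotate_crank_by(+90°): θ ← 154° +90° = 244°
rotate_crank_by(+65°): θ ← 244° +65° = 309°
crank pin P = (r cos θ, r sin θ) = (25.172816, -31.085838)
h = r sin θ − e = -31.085838 − 10 = -41.085838
sin φ = h / L = -41.085838 / 112 = -0.36683784
φ = arcsin(-0.36683784) = -21.520731°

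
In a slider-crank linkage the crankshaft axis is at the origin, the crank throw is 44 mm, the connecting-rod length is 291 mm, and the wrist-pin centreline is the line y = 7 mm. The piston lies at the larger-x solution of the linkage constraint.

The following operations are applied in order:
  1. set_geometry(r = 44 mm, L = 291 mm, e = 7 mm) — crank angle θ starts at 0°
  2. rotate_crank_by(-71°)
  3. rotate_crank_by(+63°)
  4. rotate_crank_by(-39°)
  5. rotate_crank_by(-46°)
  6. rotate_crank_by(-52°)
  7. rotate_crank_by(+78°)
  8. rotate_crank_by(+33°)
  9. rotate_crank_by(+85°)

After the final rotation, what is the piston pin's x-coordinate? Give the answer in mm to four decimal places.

set_geometry: r = 44 mm, L = 291 mm, e = 7 mm; θ ← 0°
rotate_crank_by(-71°): θ ← 0° -71° = -71°
rotate_crank_by(+63°): θ ← -71° +63° = -8°
rotate_crank_by(-39°): θ ← -8° -39° = -47°
rotate_crank_by(-46°): θ ← -47° -46° = -93°
rotate_crank_by(-52°): θ ← -93° -52° = -145°
rotate_crank_by(+78°): θ ← -145° +78° = -67°
rotate_crank_by(+33°): θ ← -67° +33° = -34°
rotate_crank_by(+85°): θ ← -34° +85° = 51°
crank pin P = (r cos θ, r sin θ) = (27.690097, 34.194422)
h = r sin θ − e = 34.194422 − 7 = 27.194422
x = r cos θ + √(L² − h²) = 27.690097 + √(84681.0 − 739.5366) = 27.690097 + 289.726532 = 317.416629

317.4166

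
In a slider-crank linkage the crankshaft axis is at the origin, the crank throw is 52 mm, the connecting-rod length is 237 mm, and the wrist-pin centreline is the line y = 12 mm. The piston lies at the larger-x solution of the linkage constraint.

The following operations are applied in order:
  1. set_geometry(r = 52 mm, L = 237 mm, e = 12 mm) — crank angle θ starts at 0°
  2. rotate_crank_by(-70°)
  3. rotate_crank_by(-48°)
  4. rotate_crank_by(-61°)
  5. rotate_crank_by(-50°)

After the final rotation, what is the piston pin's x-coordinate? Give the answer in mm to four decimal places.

201.3137

set_geometry: r = 52 mm, L = 237 mm, e = 12 mm; θ ← 0°
rotate_crank_by(-70°): θ ← 0° -70° = -70°
rotate_crank_by(-48°): θ ← -70° -48° = -118°
rotate_crank_by(-61°): θ ← -118° -61° = -179°
rotate_crank_by(-50°): θ ← -179° -50° = -229°
crank pin P = (r cos θ, r sin θ) = (-34.115070, 39.244898)
h = r sin θ − e = 39.244898 − 12 = 27.244898
x = r cos θ + √(L² − h²) = -34.115070 + √(56169.0 − 742.2845) = -34.115070 + 235.428791 = 201.313721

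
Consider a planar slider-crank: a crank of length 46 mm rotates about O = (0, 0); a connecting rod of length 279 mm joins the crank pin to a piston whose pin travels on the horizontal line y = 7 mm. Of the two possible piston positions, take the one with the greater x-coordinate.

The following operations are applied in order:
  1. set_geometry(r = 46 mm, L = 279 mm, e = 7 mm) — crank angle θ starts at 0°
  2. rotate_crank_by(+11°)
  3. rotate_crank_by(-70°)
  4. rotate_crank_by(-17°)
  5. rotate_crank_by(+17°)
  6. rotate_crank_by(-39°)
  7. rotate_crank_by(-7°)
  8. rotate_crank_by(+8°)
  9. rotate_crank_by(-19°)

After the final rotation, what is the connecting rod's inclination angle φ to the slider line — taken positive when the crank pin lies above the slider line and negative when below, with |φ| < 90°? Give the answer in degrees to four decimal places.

set_geometry: r = 46 mm, L = 279 mm, e = 7 mm; θ ← 0°
rotate_crank_by(+11°): θ ← 0° +11° = 11°
rotate_crank_by(-70°): θ ← 11° -70° = -59°
rotate_crank_by(-17°): θ ← -59° -17° = -76°
rotate_crank_by(+17°): θ ← -76° +17° = -59°
rotate_crank_by(-39°): θ ← -59° -39° = -98°
rotate_crank_by(-7°): θ ← -98° -7° = -105°
rotate_crank_by(+8°): θ ← -105° +8° = -97°
rotate_crank_by(-19°): θ ← -97° -19° = -116°
crank pin P = (r cos θ, r sin θ) = (-20.165073, -41.344526)
h = r sin θ − e = -41.344526 − 7 = -48.344526
sin φ = h / L = -48.344526 / 279 = -0.17327787
φ = arcsin(-0.17327787) = -9.978456°

-9.9785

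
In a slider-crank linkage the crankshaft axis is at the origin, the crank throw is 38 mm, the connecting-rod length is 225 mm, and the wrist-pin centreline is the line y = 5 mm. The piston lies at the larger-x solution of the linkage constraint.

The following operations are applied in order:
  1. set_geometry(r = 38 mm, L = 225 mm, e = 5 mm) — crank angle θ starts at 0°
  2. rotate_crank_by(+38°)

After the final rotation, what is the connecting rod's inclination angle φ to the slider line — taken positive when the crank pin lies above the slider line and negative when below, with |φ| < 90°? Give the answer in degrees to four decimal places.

4.6895

set_geometry: r = 38 mm, L = 225 mm, e = 5 mm; θ ← 0°
rotate_crank_by(+38°): θ ← 0° +38° = 38°
crank pin P = (r cos θ, r sin θ) = (29.944409, 23.395136)
h = r sin θ − e = 23.395136 − 5 = 18.395136
sin φ = h / L = 18.395136 / 225 = 0.08175616
φ = arcsin(0.08175616) = 4.689517°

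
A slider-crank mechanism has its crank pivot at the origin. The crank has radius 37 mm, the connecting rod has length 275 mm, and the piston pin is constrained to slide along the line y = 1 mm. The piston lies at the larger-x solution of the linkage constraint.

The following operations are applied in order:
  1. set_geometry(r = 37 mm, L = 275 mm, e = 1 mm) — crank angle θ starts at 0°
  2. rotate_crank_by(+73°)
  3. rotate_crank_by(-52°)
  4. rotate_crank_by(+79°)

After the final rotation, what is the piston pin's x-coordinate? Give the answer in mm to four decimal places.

set_geometry: r = 37 mm, L = 275 mm, e = 1 mm; θ ← 0°
rotate_crank_by(+73°): θ ← 0° +73° = 73°
rotate_crank_by(-52°): θ ← 73° -52° = 21°
rotate_crank_by(+79°): θ ← 21° +79° = 100°
crank pin P = (r cos θ, r sin θ) = (-6.424983, 36.437887)
h = r sin θ − e = 36.437887 − 1 = 35.437887
x = r cos θ + √(L² − h²) = -6.424983 + √(75625.0 − 1255.8438) = -6.424983 + 272.707089 = 266.282106

266.2821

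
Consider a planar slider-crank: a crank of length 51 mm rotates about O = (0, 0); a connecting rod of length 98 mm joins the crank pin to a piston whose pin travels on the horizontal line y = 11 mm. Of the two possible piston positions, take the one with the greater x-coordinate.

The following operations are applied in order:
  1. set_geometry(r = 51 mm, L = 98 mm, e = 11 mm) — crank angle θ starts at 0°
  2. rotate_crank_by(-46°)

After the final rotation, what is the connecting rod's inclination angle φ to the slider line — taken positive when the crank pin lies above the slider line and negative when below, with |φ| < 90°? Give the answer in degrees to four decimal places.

set_geometry: r = 51 mm, L = 98 mm, e = 11 mm; θ ← 0°
rotate_crank_by(-46°): θ ← 0° -46° = -46°
crank pin P = (r cos θ, r sin θ) = (35.427577, -36.686330)
h = r sin θ − e = -36.686330 − 11 = -47.686330
sin φ = h / L = -47.686330 / 98 = -0.48659520
φ = arcsin(-0.48659520) = -29.117039°

-29.1170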